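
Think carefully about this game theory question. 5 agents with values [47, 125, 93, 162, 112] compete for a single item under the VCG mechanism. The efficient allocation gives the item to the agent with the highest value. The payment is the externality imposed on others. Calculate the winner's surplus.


Step 1: The winner is the agent with the highest value: agent 3 with value 162
Step 2: Values of other agents: [47, 125, 93, 112]
Step 3: VCG payment = max of others' values = 125
Step 4: Surplus = 162 - 125 = 37

37


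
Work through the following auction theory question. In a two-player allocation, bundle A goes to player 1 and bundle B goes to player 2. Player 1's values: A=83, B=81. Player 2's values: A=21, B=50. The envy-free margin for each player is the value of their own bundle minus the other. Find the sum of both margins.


Step 1: Player 1's margin = v1(A) - v1(B) = 83 - 81 = 2
Step 2: Player 2's margin = v2(B) - v2(A) = 50 - 21 = 29
Step 3: Total margin = 2 + 29 = 31

31


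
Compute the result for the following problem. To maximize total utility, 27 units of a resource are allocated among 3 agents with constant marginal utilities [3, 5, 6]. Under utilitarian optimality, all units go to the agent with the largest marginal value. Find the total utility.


Step 1: The marginal utilities are [3, 5, 6]
Step 2: The highest marginal utility is 6
Step 3: All 27 units go to that agent
Step 4: Total utility = 6 * 27 = 162

162


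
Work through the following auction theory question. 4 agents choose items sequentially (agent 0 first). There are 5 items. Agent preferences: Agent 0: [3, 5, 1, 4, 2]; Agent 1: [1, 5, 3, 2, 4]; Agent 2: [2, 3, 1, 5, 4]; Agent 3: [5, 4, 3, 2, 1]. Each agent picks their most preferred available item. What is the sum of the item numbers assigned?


Step 1: Agent 0 picks item 3
Step 2: Agent 1 picks item 1
Step 3: Agent 2 picks item 2
Step 4: Agent 3 picks item 5
Step 5: Sum = 3 + 1 + 2 + 5 = 11

11


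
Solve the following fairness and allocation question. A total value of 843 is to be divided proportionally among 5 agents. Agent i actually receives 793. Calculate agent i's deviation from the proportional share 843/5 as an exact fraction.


Step 1: Proportional share = 843/5
Step 2: Agent's actual allocation = 793
Step 3: Excess = 793 - 843/5 = 3122/5

3122/5


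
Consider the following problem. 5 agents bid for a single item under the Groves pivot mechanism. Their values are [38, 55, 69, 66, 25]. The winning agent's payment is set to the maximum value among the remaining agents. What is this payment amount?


Step 1: The efficient winner is agent 2 with value 69
Step 2: Other agents' values: [38, 55, 66, 25]
Step 3: Pivot payment = max(others) = 66
Step 4: The winner pays 66

66


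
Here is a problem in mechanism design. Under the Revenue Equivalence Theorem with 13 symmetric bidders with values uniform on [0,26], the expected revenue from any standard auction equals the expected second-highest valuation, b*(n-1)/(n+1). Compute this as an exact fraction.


Step 1: By Revenue Equivalence, expected revenue = b*(n-1)/(n+1)
Step 2: Substituting n = 13, b = 26
Step 3: Revenue = 26*(13-1)/(13+1) = 26*12/14
Step 4: Revenue = 312/14 = 156/7

156/7


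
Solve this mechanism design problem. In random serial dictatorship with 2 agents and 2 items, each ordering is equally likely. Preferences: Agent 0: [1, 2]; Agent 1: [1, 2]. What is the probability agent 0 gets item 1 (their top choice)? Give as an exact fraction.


Step 1: Agent 0 wants item 1
Step 2: There are 2 possible orderings of agents
Step 3: In 1 orderings, agent 0 gets item 1
Step 4: Probability = 1/2

1/2


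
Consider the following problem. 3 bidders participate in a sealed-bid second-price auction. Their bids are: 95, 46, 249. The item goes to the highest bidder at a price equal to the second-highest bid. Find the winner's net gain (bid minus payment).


Step 1: Sort bids in descending order: 249, 95, 46
Step 2: The winning bid is the highest: 249
Step 3: The payment equals the second-highest bid: 95
Step 4: Surplus = winner's bid - payment = 249 - 95 = 154

154


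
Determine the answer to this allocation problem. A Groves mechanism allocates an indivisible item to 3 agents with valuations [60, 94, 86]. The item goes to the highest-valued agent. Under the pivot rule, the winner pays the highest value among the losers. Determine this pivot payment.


Step 1: The efficient winner is agent 1 with value 94
Step 2: Other agents' values: [60, 86]
Step 3: Pivot payment = max(others) = 86
Step 4: The winner pays 86

86


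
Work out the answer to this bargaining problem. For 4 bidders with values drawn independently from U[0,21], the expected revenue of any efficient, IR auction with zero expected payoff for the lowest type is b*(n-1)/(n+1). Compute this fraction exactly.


Step 1: By Revenue Equivalence, expected revenue = b*(n-1)/(n+1)
Step 2: Substituting n = 4, b = 21
Step 3: Revenue = 21*(4-1)/(4+1) = 21*3/5
Step 4: Revenue = 63/5

63/5


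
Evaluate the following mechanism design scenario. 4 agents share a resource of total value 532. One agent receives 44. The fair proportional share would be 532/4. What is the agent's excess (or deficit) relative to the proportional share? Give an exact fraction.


Step 1: Proportional share = 532/4 = 133
Step 2: Agent's actual allocation = 44
Step 3: Excess = 44 - 133 = -89

-89


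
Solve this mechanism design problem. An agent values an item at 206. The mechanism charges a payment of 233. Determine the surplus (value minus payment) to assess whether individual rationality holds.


Step 1: Surplus = value - payment = 206 - 233 = -27
Step 2: IR is violated (surplus < 0)

-27


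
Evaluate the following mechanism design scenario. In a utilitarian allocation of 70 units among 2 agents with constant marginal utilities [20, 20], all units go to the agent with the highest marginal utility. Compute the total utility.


Step 1: The marginal utilities are [20, 20]
Step 2: The highest marginal utility is 20
Step 3: All 70 units go to that agent
Step 4: Total utility = 20 * 70 = 1400

1400


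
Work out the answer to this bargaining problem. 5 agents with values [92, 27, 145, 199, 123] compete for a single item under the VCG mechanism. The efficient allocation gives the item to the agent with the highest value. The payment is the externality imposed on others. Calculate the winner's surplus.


Step 1: The winner is the agent with the highest value: agent 3 with value 199
Step 2: Values of other agents: [92, 27, 145, 123]
Step 3: VCG payment = max of others' values = 145
Step 4: Surplus = 199 - 145 = 54

54


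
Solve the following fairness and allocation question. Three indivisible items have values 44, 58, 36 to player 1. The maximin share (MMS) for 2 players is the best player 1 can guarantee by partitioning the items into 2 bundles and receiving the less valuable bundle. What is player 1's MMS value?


Step 1: Item values = 44, 58, 36
Step 2: Enumerate all 2-bundle partitions and take the smaller bundle:
  Partition 1: {44} vs {58,36} -> bundles 44, 94; min = 44
  Partition 2: {58} vs {44,36} -> bundles 58, 80; min = 58
  Partition 3: {36} vs {44,58} -> bundles 36, 102; min = 36
Step 3: MMS = max(44, 58, 36) = 58

58


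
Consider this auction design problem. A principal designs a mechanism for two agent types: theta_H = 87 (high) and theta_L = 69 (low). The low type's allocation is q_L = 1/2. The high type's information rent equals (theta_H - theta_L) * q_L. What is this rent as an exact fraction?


Step 1: theta_H - theta_L = 87 - 69 = 18
Step 2: Information rent = (theta_H - theta_L) * q_L
Step 3: = 18 * 1/2
Step 4: = 9

9


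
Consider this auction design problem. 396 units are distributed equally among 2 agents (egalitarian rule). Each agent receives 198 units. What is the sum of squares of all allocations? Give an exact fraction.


Step 1: Each agent's share = 396/2 = 198
Step 2: Square of each share = (198)^2 = 39204
Step 3: Sum of squares = 2 * 39204 = 78408

78408


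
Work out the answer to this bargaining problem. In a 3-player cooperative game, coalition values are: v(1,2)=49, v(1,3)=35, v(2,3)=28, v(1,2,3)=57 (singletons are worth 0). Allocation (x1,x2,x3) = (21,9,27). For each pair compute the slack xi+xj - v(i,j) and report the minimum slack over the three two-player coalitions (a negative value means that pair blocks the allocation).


Step 1: Slack for coalition (1,2): x1+x2 - v12 = 30 - 49 = -19
Step 2: Slack for coalition (1,3): x1+x3 - v13 = 48 - 35 = 13
Step 3: Slack for coalition (2,3): x2+x3 - v23 = 36 - 28 = 8
Step 4: Minimum slack = min(-19, 13, 8) = -19, attained by (1,2); coalition (1,2) can block (slack < 0), so the allocation is not in the core

-19


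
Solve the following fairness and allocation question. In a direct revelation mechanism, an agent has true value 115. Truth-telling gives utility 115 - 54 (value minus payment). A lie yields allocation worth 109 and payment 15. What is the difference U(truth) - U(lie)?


Step 1: U(truth) = value - payment = 115 - 54 = 61
Step 2: U(lie) = allocation - payment = 109 - 15 = 94
Step 3: IC gap = 61 - 94 = -33

-33


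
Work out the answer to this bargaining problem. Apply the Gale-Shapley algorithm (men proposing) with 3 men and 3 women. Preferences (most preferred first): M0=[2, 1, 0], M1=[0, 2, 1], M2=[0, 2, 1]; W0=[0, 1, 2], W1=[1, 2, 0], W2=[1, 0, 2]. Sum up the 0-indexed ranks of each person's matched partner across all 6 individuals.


Step 1: Run Gale-Shapley (men propose, women hold best offer):
  M0 proposes to W2; she accepts
  M1 proposes to W0; she accepts
  M2 proposes to W0; rejected
  M2 proposes to W2; rejected
  M2 proposes to W1; she accepts
Step 2: Final matching: W0-M1, W1-M2, W2-M0
Step 3: 0-indexed ranks (man's rank of his match, then woman's): 0 + 1 + 2 + 1 + 0 + 1
Step 4: Total rank sum = 5

5


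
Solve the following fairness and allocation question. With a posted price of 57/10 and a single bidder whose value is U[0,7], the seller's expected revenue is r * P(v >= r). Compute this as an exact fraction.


Step 1: Posted price r = 57/10, value support [0,7]
Step 2: P(v >= r) = (7 - 57/10)/7 = 13/70
Step 3: Expected revenue = r * P(v >= r) = 57/10 * 13/70
Step 4: Revenue = 741/700

741/700


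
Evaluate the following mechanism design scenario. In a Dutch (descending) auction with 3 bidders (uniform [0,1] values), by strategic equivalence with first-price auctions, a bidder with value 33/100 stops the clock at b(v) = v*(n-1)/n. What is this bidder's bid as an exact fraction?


Step 1: Dutch auctions are strategically equivalent to first-price auctions
Step 2: The equilibrium bid is b(v) = v*(n-1)/n
Step 3: b = 33/100 * 2/3
Step 4: b = 11/50

11/50


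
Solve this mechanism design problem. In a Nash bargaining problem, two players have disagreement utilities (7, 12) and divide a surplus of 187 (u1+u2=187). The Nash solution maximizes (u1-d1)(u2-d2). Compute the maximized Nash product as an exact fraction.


Step 1: The Nash solution splits surplus symmetrically above the disagreement point
Step 2: u1 = (total + d1 - d2)/2 = (187 + 7 - 12)/2 = 91
Step 3: u2 = (total - d1 + d2)/2 = (187 - 7 + 12)/2 = 96
Step 4: Nash product = (91 - 7) * (96 - 12)
Step 5: = 84 * 84 = 7056

7056


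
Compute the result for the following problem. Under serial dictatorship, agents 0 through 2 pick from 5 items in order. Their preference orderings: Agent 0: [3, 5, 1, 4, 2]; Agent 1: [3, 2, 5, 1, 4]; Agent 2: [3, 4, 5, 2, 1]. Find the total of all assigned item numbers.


Step 1: Agent 0 picks item 3
Step 2: Agent 1 picks item 2
Step 3: Agent 2 picks item 4
Step 4: Sum = 3 + 2 + 4 = 9

9


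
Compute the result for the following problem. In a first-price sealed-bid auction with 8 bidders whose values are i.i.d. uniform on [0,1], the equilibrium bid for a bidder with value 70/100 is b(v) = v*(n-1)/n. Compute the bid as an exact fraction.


Step 1: The symmetric BNE bidding function is b(v) = v * (n-1) / n
Step 2: Substitute v = 7/10 and n = 8
Step 3: b = 7/10 * 7/8
Step 4: b = 49/80

49/80


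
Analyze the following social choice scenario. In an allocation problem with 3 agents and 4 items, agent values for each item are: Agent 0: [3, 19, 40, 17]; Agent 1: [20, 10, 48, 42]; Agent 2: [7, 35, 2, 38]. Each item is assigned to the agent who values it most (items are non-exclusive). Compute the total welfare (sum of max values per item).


Step 1: For each item, find the maximum value among all agents.
Step 2: Item 0 -> Agent 1 (value 20)
Step 3: Item 1 -> Agent 2 (value 35)
Step 4: Item 2 -> Agent 1 (value 48)
Step 5: Item 3 -> Agent 1 (value 42)
Step 6: Total welfare = 20 + 35 + 48 + 42 = 145

145


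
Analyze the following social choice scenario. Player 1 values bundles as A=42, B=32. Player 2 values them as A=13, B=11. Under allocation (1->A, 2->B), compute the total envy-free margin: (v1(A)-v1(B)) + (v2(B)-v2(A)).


Step 1: Player 1's margin = v1(A) - v1(B) = 42 - 32 = 10
Step 2: Player 2's margin = v2(B) - v2(A) = 11 - 13 = -2
Step 3: Total margin = 10 + -2 = 8

8


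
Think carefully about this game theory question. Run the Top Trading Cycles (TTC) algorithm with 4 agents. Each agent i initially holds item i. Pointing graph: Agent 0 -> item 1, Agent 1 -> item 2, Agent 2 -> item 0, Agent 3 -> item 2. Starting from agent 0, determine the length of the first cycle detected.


Step 1: Trace the pointer graph from agent 0: 0 -> 1 -> 2 -> 0
Step 2: A cycle is detected when we revisit agent 0
Step 3: The cycle is: 0 -> 1 -> 2 -> 0
Step 4: Cycle length = 3

3


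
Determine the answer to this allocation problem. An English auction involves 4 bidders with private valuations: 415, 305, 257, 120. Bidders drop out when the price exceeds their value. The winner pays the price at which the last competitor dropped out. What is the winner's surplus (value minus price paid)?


Step 1: Identify the highest value: 415
Step 2: Identify the second-highest value: 305
Step 3: The final price = second-highest value = 305
Step 4: Surplus = 415 - 305 = 110

110


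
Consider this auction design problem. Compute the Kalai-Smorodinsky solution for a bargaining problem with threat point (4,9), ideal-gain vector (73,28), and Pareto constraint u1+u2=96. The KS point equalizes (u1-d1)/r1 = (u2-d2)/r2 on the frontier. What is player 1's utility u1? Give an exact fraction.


Step 1: At the KS point, (u1-d1)/r1 = (u2-d2)/r2 = t and u1+u2 = 96
Step 2: u1 = d1 + r1*t and u2 = d2 + r2*t, so (d1 + r1*t) + (d2 + r2*t) = 96
Step 3: t = (96 - 4 - 9)/(73 + 28) = 83/101
Step 4: u1 = d1 + r1*t = 4 + 73 * 83/101 = 6463/101
Step 5: (Check: u2 = d2 + r2*t = 3233/101; u1+u2 = 6463/101 + 3233/101 = 96, on the frontier.)

6463/101


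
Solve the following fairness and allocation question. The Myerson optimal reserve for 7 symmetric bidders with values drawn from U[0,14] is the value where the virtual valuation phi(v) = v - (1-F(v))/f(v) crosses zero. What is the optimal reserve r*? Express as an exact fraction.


Step 1: For U[0,14], F(v) = v/14 and f(v) = 1/14
Step 2: phi(v) = v - (1 - v/14)/(1/14) = v - (14 - v) = 2v - 14
Step 3: Set phi(r*) = 0: 2r* - 14 = 0
Step 4: r* = 14/2 = 7 (the number of bidders n = 7 does not enter)

7


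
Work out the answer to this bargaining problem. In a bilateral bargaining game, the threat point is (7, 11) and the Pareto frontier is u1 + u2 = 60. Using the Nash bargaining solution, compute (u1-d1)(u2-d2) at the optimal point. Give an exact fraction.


Step 1: The Nash solution splits surplus symmetrically above the disagreement point
Step 2: u1 = (total + d1 - d2)/2 = (60 + 7 - 11)/2 = 28
Step 3: u2 = (total - d1 + d2)/2 = (60 - 7 + 11)/2 = 32
Step 4: Nash product = (28 - 7) * (32 - 11)
Step 5: = 21 * 21 = 441

441


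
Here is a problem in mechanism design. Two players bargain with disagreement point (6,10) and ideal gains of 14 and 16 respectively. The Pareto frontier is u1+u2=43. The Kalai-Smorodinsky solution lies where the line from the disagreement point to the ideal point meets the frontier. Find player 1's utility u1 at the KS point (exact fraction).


Step 1: At the KS point, (u1-d1)/r1 = (u2-d2)/r2 = t and u1+u2 = 43
Step 2: u1 = d1 + r1*t and u2 = d2 + r2*t, so (d1 + r1*t) + (d2 + r2*t) = 43
Step 3: t = (43 - 6 - 10)/(14 + 16) = 27/30 = 9/10
Step 4: u1 = d1 + r1*t = 6 + 14 * 9/10 = 93/5
Step 5: (Check: u2 = d2 + r2*t = 122/5; u1+u2 = 93/5 + 122/5 = 43, on the frontier.)

93/5


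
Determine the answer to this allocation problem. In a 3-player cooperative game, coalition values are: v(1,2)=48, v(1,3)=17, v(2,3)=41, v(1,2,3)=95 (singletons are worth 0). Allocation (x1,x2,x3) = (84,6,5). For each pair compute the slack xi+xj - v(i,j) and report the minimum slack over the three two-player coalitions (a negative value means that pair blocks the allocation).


Step 1: Slack for coalition (1,2): x1+x2 - v12 = 90 - 48 = 42
Step 2: Slack for coalition (1,3): x1+x3 - v13 = 89 - 17 = 72
Step 3: Slack for coalition (2,3): x2+x3 - v23 = 11 - 41 = -30
Step 4: Minimum slack = min(42, 72, -30) = -30, attained by (2,3); coalition (2,3) can block (slack < 0), so the allocation is not in the core

-30


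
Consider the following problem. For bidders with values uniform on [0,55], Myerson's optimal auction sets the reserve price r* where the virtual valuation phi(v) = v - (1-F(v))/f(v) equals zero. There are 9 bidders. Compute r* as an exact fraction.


Step 1: For U[0,55], F(v) = v/55 and f(v) = 1/55
Step 2: phi(v) = v - (1 - v/55)/(1/55) = v - (55 - v) = 2v - 55
Step 3: Set phi(r*) = 0: 2r* - 55 = 0
Step 4: r* = 55/2 (the number of bidders n = 9 does not enter)

55/2


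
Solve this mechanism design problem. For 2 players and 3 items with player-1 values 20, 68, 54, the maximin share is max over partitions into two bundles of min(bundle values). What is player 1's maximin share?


Step 1: Item values = 20, 68, 54
Step 2: Enumerate all 2-bundle partitions and take the smaller bundle:
  Partition 1: {20} vs {68,54} -> bundles 20, 122; min = 20
  Partition 2: {68} vs {20,54} -> bundles 68, 74; min = 68
  Partition 3: {54} vs {20,68} -> bundles 54, 88; min = 54
Step 3: MMS = max(20, 68, 54) = 68

68


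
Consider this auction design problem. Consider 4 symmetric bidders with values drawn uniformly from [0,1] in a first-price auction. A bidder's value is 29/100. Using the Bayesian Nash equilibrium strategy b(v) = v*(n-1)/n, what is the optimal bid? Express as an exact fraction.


Step 1: The symmetric BNE bidding function is b(v) = v * (n-1) / n
Step 2: Substitute v = 29/100 and n = 4
Step 3: b = 29/100 * 3/4
Step 4: b = 87/400

87/400


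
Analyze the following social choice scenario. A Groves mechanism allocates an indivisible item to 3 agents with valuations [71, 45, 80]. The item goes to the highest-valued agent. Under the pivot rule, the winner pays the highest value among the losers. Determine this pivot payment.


Step 1: The efficient winner is agent 2 with value 80
Step 2: Other agents' values: [71, 45]
Step 3: Pivot payment = max(others) = 71
Step 4: The winner pays 71

71


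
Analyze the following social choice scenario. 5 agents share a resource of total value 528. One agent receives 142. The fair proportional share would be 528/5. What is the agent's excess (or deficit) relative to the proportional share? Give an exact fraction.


Step 1: Proportional share = 528/5
Step 2: Agent's actual allocation = 142
Step 3: Excess = 142 - 528/5 = 182/5

182/5


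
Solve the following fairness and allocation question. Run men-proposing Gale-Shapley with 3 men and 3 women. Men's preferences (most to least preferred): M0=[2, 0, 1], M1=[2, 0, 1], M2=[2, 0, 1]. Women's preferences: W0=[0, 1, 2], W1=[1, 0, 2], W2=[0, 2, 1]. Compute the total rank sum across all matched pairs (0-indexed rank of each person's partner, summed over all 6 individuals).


Step 1: Run Gale-Shapley (men propose, women hold best offer):
  M0 proposes to W2; she accepts
  M1 proposes to W2; rejected
  M1 proposes to W0; she accepts
  M2 proposes to W2; rejected
  M2 proposes to W0; rejected
  M2 proposes to W1; she accepts
Step 2: Final matching: W0-M1, W1-M2, W2-M0
Step 3: 0-indexed ranks (man's rank of his match, then woman's): 1 + 1 + 2 + 2 + 0 + 0
Step 4: Total rank sum = 6

6


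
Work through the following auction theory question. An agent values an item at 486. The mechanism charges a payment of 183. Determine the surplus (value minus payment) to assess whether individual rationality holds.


Step 1: Surplus = value - payment = 486 - 183 = 303
Step 2: IR is satisfied (surplus >= 0)

303


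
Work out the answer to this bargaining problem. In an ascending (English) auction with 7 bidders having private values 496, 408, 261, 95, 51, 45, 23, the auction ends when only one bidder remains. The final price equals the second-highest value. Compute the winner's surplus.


Step 1: Identify the highest value: 496
Step 2: Identify the second-highest value: 408
Step 3: The final price = second-highest value = 408
Step 4: Surplus = 496 - 408 = 88

88


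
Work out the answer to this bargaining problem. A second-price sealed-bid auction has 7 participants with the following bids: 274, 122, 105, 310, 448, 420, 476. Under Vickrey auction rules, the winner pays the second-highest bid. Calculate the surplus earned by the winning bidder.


Step 1: Sort bids in descending order: 476, 448, 420, 310, 274, 122, 105
Step 2: The winning bid is the highest: 476
Step 3: The payment equals the second-highest bid: 448
Step 4: Surplus = winner's bid - payment = 476 - 448 = 28

28


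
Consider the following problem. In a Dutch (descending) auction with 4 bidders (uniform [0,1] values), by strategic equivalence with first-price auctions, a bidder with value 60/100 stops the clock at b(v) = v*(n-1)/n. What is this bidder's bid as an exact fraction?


Step 1: Dutch auctions are strategically equivalent to first-price auctions
Step 2: The equilibrium bid is b(v) = v*(n-1)/n
Step 3: b = 3/5 * 3/4
Step 4: b = 9/20

9/20


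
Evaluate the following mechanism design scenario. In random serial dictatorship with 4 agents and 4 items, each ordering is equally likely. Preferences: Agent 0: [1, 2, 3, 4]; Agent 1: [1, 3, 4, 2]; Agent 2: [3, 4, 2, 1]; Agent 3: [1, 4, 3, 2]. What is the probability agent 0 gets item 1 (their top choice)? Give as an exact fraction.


Step 1: Agent 0 wants item 1
Step 2: There are 24 possible orderings of agents
Step 3: In 8 orderings, agent 0 gets item 1
Step 4: Probability = 8/24 = 1/3

1/3


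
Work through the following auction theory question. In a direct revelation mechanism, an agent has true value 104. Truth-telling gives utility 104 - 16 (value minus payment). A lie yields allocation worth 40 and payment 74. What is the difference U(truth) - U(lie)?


Step 1: U(truth) = value - payment = 104 - 16 = 88
Step 2: U(lie) = allocation - payment = 40 - 74 = -34
Step 3: IC gap = 88 - (-34) = 122

122


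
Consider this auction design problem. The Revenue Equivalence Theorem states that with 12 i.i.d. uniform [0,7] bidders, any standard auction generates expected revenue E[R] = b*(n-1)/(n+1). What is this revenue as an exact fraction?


Step 1: By Revenue Equivalence, expected revenue = b*(n-1)/(n+1)
Step 2: Substituting n = 12, b = 7
Step 3: Revenue = 7*(12-1)/(12+1) = 7*11/13
Step 4: Revenue = 77/13

77/13


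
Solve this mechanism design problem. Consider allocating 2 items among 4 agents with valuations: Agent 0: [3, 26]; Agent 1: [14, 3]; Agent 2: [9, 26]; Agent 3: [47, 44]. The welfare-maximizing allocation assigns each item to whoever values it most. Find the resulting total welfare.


Step 1: For each item, find the maximum value among all agents.
Step 2: Item 0 -> Agent 3 (value 47)
Step 3: Item 1 -> Agent 3 (value 44)
Step 4: Total welfare = 47 + 44 = 91

91


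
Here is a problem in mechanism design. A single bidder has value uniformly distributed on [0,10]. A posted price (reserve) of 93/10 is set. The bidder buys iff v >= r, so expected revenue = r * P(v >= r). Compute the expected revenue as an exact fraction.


Step 1: Posted price r = 93/10, value support [0,10]
Step 2: P(v >= r) = (10 - 93/10)/10 = 7/100
Step 3: Expected revenue = r * P(v >= r) = 93/10 * 7/100
Step 4: Revenue = 651/1000

651/1000


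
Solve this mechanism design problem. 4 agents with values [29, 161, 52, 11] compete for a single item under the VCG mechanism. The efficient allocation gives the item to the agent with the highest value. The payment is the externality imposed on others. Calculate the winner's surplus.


Step 1: The winner is the agent with the highest value: agent 1 with value 161
Step 2: Values of other agents: [29, 52, 11]
Step 3: VCG payment = max of others' values = 52
Step 4: Surplus = 161 - 52 = 109

109


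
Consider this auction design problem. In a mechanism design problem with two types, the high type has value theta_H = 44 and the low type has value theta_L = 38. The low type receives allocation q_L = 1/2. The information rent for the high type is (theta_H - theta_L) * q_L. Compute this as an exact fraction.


Step 1: theta_H - theta_L = 44 - 38 = 6
Step 2: Information rent = (theta_H - theta_L) * q_L
Step 3: = 6 * 1/2
Step 4: = 3

3


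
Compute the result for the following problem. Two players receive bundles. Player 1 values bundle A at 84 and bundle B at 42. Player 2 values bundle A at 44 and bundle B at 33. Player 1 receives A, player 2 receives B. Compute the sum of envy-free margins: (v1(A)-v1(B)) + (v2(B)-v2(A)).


Step 1: Player 1's margin = v1(A) - v1(B) = 84 - 42 = 42
Step 2: Player 2's margin = v2(B) - v2(A) = 33 - 44 = -11
Step 3: Total margin = 42 + -11 = 31

31


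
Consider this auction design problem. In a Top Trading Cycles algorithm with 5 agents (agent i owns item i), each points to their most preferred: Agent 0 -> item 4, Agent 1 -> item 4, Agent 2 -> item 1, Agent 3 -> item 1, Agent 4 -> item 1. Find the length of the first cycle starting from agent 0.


Step 1: Trace the pointer graph from agent 0: 0 -> 4 -> 1 -> 4
Step 2: A cycle is detected when we revisit agent 4
Step 3: The cycle is: 4 -> 1 -> 4
Step 4: Cycle length = 2

2


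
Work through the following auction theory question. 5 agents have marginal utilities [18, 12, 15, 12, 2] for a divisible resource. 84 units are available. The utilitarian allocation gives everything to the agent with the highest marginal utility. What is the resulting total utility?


Step 1: The marginal utilities are [18, 12, 15, 12, 2]
Step 2: The highest marginal utility is 18
Step 3: All 84 units go to that agent
Step 4: Total utility = 18 * 84 = 1512

1512


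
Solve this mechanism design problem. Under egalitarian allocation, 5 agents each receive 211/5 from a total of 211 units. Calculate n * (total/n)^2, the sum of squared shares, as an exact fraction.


Step 1: Each agent's share = 211/5
Step 2: Square of each share = (211/5)^2 = 44521/25
Step 3: Sum of squares = 5 * 44521/25 = 44521/5

44521/5


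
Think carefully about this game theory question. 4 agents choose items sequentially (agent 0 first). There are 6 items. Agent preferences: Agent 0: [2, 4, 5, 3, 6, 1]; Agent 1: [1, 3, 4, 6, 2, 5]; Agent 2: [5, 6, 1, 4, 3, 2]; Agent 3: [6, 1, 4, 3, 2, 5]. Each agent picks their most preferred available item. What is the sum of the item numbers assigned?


Step 1: Agent 0 picks item 2
Step 2: Agent 1 picks item 1
Step 3: Agent 2 picks item 5
Step 4: Agent 3 picks item 6
Step 5: Sum = 2 + 1 + 5 + 6 = 14

14


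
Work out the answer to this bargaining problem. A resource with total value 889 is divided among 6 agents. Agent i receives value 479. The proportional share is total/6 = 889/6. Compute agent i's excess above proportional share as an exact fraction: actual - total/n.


Step 1: Proportional share = 889/6
Step 2: Agent's actual allocation = 479
Step 3: Excess = 479 - 889/6 = 1985/6

1985/6


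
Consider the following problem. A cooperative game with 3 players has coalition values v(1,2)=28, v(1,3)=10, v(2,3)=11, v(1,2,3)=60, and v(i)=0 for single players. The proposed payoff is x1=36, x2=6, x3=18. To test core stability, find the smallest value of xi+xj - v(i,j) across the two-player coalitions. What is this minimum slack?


Step 1: Slack for coalition (1,2): x1+x2 - v12 = 42 - 28 = 14
Step 2: Slack for coalition (1,3): x1+x3 - v13 = 54 - 10 = 44
Step 3: Slack for coalition (2,3): x2+x3 - v23 = 24 - 11 = 13
Step 4: Minimum slack = min(14, 44, 13) = 13, attained by (2,3); no pair can gain by deviating, so the allocation is in the core

13


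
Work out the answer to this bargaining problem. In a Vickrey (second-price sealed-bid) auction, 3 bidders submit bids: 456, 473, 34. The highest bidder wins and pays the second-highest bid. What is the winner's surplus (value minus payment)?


Step 1: Sort bids in descending order: 473, 456, 34
Step 2: The winning bid is the highest: 473
Step 3: The payment equals the second-highest bid: 456
Step 4: Surplus = winner's bid - payment = 473 - 456 = 17

17


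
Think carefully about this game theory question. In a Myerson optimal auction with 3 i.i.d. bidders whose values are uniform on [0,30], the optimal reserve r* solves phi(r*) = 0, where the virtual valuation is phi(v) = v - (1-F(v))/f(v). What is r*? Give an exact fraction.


Step 1: For U[0,30], F(v) = v/30 and f(v) = 1/30
Step 2: phi(v) = v - (1 - v/30)/(1/30) = v - (30 - v) = 2v - 30
Step 3: Set phi(r*) = 0: 2r* - 30 = 0
Step 4: r* = 30/2 = 15 (the number of bidders n = 3 does not enter)

15


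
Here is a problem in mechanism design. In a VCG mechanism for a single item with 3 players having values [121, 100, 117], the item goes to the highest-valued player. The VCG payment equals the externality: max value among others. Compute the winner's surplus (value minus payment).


Step 1: The winner is the agent with the highest value: agent 0 with value 121
Step 2: Values of other agents: [100, 117]
Step 3: VCG payment = max of others' values = 117
Step 4: Surplus = 121 - 117 = 4

4


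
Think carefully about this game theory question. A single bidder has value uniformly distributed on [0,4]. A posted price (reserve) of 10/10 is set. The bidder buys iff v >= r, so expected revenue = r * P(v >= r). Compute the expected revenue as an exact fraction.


Step 1: Posted price r = 1, value support [0,4]
Step 2: P(v >= r) = (4 - 1)/4 = 3/4
Step 3: Expected revenue = r * P(v >= r) = 1 * 3/4
Step 4: Revenue = 3/4

3/4


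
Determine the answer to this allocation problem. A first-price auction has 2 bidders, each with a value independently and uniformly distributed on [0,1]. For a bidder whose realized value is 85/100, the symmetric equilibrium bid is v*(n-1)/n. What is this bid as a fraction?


Step 1: The symmetric BNE bidding function is b(v) = v * (n-1) / n
Step 2: Substitute v = 17/20 and n = 2
Step 3: b = 17/20 * 1/2
Step 4: b = 17/40

17/40


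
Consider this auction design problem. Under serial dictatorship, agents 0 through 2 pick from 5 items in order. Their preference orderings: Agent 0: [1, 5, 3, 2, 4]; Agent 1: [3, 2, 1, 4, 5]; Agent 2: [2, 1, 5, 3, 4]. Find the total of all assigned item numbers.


Step 1: Agent 0 picks item 1
Step 2: Agent 1 picks item 3
Step 3: Agent 2 picks item 2
Step 4: Sum = 1 + 3 + 2 = 6

6


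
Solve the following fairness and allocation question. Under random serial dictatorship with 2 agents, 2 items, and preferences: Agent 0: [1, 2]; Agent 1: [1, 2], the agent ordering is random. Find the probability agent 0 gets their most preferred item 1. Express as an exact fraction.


Step 1: Agent 0 wants item 1
Step 2: There are 2 possible orderings of agents
Step 3: In 1 orderings, agent 0 gets item 1
Step 4: Probability = 1/2

1/2


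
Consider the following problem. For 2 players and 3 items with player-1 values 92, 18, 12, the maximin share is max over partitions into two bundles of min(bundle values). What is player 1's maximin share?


Step 1: Item values = 92, 18, 12
Step 2: Enumerate all 2-bundle partitions and take the smaller bundle:
  Partition 1: {92} vs {18,12} -> bundles 92, 30; min = 30
  Partition 2: {18} vs {92,12} -> bundles 18, 104; min = 18
  Partition 3: {12} vs {92,18} -> bundles 12, 110; min = 12
Step 3: MMS = max(30, 18, 12) = 30

30


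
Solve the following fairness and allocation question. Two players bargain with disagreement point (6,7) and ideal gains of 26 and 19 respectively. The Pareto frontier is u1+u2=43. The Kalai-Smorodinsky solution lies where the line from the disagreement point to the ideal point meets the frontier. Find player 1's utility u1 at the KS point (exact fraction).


Step 1: At the KS point, (u1-d1)/r1 = (u2-d2)/r2 = t and u1+u2 = 43
Step 2: u1 = d1 + r1*t and u2 = d2 + r2*t, so (d1 + r1*t) + (d2 + r2*t) = 43
Step 3: t = (43 - 6 - 7)/(26 + 19) = 30/45 = 2/3
Step 4: u1 = d1 + r1*t = 6 + 26 * 2/3 = 70/3
Step 5: (Check: u2 = d2 + r2*t = 59/3; u1+u2 = 70/3 + 59/3 = 43, on the frontier.)

70/3


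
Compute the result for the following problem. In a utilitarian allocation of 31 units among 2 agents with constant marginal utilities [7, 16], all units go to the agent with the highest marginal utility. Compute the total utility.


Step 1: The marginal utilities are [7, 16]
Step 2: The highest marginal utility is 16
Step 3: All 31 units go to that agent
Step 4: Total utility = 16 * 31 = 496

496


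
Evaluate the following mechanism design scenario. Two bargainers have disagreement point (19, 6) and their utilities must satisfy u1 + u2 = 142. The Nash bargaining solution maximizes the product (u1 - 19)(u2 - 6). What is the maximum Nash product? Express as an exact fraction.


Step 1: The Nash solution splits surplus symmetrically above the disagreement point
Step 2: u1 = (total + d1 - d2)/2 = (142 + 19 - 6)/2 = 155/2
Step 3: u2 = (total - d1 + d2)/2 = (142 - 19 + 6)/2 = 129/2
Step 4: Nash product = (155/2 - 19) * (129/2 - 6)
Step 5: = 117/2 * 117/2 = 13689/4

13689/4


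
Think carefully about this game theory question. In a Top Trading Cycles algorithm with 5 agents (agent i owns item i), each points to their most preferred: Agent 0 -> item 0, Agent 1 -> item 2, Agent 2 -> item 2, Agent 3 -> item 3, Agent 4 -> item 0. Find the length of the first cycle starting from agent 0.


Step 1: Trace the pointer graph from agent 0: 0 -> 0
Step 2: A cycle is detected when we revisit agent 0
Step 3: The cycle is: 0 -> 0
Step 4: Cycle length = 1

1


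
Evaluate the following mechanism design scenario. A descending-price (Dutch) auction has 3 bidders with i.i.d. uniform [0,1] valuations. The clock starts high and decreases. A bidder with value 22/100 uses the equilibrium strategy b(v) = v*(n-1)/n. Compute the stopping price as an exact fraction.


Step 1: Dutch auctions are strategically equivalent to first-price auctions
Step 2: The equilibrium bid is b(v) = v*(n-1)/n
Step 3: b = 11/50 * 2/3
Step 4: b = 11/75

11/75


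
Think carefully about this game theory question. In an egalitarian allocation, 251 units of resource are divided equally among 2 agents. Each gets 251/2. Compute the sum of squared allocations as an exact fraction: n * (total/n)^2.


Step 1: Each agent's share = 251/2
Step 2: Square of each share = (251/2)^2 = 63001/4
Step 3: Sum of squares = 2 * 63001/4 = 63001/2

63001/2


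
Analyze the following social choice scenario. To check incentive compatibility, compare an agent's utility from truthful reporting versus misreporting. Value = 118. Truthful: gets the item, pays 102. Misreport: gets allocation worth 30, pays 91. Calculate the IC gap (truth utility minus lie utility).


Step 1: U(truth) = value - payment = 118 - 102 = 16
Step 2: U(lie) = allocation - payment = 30 - 91 = -61
Step 3: IC gap = 16 - (-61) = 77

77


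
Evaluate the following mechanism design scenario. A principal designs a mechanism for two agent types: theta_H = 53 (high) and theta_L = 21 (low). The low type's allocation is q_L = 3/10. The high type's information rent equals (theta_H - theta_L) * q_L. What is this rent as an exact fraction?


Step 1: theta_H - theta_L = 53 - 21 = 32
Step 2: Information rent = (theta_H - theta_L) * q_L
Step 3: = 32 * 3/10
Step 4: = 48/5

48/5


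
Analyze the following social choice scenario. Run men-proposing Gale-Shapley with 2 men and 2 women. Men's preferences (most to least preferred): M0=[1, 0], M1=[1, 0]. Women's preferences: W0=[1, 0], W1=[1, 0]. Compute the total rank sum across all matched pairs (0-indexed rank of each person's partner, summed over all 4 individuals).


Step 1: Run Gale-Shapley (men propose, women hold best offer):
  M0 proposes to W1; she accepts
  M1 proposes to W1; she switches from M0
  M0 proposes to W0; she accepts
Step 2: Final matching: W0-M0, W1-M1
Step 3: 0-indexed ranks (man's rank of his match, then woman's): 1 + 1 + 0 + 0
Step 4: Total rank sum = 2

2


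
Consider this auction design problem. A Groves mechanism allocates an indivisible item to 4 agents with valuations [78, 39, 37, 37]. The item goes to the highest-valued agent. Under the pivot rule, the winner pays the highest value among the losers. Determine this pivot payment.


Step 1: The efficient winner is agent 0 with value 78
Step 2: Other agents' values: [39, 37, 37]
Step 3: Pivot payment = max(others) = 39
Step 4: The winner pays 39

39


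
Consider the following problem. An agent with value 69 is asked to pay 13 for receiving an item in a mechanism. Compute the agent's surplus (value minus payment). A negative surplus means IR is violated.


Step 1: Surplus = value - payment = 69 - 13 = 56
Step 2: IR is satisfied (surplus >= 0)

56


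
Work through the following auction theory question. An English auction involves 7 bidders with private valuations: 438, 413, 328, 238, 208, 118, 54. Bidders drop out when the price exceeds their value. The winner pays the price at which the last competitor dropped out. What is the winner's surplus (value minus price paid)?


Step 1: Identify the highest value: 438
Step 2: Identify the second-highest value: 413
Step 3: The final price = second-highest value = 413
Step 4: Surplus = 438 - 413 = 25

25


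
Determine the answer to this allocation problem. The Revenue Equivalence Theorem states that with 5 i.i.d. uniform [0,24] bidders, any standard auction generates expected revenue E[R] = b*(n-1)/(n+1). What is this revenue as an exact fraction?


Step 1: By Revenue Equivalence, expected revenue = b*(n-1)/(n+1)
Step 2: Substituting n = 5, b = 24
Step 3: Revenue = 24*(5-1)/(5+1) = 24*4/6
Step 4: Revenue = 96/6 = 16

16


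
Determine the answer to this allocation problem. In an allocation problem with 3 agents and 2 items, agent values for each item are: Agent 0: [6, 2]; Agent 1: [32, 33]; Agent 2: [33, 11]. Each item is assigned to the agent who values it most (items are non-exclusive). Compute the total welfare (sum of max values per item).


Step 1: For each item, find the maximum value among all agents.
Step 2: Item 0 -> Agent 2 (value 33)
Step 3: Item 1 -> Agent 1 (value 33)
Step 4: Total welfare = 33 + 33 = 66

66


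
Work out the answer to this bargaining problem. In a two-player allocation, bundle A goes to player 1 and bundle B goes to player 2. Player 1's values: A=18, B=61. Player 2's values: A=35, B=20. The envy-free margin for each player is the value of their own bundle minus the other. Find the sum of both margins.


Step 1: Player 1's margin = v1(A) - v1(B) = 18 - 61 = -43
Step 2: Player 2's margin = v2(B) - v2(A) = 20 - 35 = -15
Step 3: Total margin = -43 + -15 = -58

-58


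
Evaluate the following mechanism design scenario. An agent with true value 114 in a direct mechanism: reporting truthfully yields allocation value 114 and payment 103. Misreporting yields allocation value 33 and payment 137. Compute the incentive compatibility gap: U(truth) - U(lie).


Step 1: U(truth) = value - payment = 114 - 103 = 11
Step 2: U(lie) = allocation - payment = 33 - 137 = -104
Step 3: IC gap = 11 - (-104) = 115

115
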